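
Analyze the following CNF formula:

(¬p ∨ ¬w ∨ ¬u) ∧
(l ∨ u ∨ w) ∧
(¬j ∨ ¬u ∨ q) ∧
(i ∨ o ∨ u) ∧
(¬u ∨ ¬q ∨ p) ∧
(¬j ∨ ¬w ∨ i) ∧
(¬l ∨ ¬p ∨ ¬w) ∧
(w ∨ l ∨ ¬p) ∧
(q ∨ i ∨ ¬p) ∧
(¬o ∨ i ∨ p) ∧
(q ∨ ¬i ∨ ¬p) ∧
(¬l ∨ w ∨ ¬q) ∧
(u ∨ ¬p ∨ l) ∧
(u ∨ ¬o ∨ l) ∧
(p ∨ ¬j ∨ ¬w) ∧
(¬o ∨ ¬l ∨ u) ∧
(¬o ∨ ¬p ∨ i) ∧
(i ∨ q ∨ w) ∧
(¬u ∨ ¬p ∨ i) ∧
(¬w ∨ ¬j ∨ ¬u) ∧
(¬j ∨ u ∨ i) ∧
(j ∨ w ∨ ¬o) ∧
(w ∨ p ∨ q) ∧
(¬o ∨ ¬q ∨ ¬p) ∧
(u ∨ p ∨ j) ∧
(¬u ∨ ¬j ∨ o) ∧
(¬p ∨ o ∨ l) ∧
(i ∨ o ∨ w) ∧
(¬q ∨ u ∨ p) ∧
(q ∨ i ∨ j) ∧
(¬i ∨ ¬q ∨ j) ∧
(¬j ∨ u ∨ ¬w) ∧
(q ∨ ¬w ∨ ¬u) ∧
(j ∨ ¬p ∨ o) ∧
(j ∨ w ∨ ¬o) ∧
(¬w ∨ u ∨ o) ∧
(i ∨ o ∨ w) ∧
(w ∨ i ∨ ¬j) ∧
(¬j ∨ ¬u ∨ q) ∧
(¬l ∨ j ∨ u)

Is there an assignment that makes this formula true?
No

No, the formula is not satisfiable.

No assignment of truth values to the variables can make all 40 clauses true simultaneously.

The formula is UNSAT (unsatisfiable).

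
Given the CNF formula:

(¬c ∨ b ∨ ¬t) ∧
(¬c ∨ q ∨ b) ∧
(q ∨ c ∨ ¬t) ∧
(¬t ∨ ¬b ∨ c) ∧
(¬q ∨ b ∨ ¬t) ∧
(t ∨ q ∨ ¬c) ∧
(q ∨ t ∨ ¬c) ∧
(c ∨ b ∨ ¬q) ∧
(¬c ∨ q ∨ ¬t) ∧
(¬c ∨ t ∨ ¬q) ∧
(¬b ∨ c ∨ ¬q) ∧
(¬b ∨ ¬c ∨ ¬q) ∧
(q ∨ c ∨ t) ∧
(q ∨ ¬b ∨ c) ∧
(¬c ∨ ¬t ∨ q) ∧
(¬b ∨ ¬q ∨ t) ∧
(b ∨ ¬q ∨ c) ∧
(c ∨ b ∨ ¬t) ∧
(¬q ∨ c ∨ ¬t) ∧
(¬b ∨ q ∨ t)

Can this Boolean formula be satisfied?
No

No, the formula is not satisfiable.

No assignment of truth values to the variables can make all 20 clauses true simultaneously.

The formula is UNSAT (unsatisfiable).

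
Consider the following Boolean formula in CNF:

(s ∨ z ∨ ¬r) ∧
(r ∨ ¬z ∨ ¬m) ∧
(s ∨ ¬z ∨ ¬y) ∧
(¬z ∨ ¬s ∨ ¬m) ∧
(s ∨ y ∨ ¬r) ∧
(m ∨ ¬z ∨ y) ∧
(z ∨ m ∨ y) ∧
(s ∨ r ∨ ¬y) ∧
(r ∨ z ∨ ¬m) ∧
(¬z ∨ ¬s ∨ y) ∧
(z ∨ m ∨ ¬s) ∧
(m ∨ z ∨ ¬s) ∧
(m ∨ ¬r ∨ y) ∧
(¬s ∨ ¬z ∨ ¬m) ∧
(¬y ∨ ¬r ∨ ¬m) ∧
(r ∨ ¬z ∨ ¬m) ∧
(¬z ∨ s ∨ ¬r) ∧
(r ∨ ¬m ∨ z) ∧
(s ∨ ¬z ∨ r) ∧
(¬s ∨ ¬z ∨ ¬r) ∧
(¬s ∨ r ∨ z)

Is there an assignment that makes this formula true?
Yes

Yes, the formula is satisfiable.

One satisfying assignment is: r=False, y=True, s=True, m=False, z=True

Verification: With this assignment, all 21 clauses evaluate to true.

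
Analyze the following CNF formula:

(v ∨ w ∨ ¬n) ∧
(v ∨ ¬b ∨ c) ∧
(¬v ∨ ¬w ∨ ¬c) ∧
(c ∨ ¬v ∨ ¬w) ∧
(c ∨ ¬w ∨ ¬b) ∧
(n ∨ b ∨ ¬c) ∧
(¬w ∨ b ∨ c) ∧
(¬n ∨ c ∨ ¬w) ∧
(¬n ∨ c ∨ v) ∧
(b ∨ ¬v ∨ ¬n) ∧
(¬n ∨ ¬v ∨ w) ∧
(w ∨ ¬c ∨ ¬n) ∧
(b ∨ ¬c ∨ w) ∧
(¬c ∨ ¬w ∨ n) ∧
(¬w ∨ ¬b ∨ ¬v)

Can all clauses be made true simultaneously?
Yes

Yes, the formula is satisfiable.

One satisfying assignment is: w=False, c=False, v=False, b=False, n=False

Verification: With this assignment, all 15 clauses evaluate to true.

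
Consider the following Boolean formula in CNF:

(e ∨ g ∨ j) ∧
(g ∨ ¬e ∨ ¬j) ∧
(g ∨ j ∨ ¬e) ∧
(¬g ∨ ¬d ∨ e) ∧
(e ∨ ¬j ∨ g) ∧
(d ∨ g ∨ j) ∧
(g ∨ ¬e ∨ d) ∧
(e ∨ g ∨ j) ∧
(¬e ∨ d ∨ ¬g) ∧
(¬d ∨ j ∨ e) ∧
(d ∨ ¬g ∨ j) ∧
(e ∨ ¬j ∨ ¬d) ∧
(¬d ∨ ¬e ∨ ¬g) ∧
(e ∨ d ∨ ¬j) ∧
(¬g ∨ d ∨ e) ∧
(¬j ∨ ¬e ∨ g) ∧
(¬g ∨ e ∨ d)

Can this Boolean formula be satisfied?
No

No, the formula is not satisfiable.

No assignment of truth values to the variables can make all 17 clauses true simultaneously.

The formula is UNSAT (unsatisfiable).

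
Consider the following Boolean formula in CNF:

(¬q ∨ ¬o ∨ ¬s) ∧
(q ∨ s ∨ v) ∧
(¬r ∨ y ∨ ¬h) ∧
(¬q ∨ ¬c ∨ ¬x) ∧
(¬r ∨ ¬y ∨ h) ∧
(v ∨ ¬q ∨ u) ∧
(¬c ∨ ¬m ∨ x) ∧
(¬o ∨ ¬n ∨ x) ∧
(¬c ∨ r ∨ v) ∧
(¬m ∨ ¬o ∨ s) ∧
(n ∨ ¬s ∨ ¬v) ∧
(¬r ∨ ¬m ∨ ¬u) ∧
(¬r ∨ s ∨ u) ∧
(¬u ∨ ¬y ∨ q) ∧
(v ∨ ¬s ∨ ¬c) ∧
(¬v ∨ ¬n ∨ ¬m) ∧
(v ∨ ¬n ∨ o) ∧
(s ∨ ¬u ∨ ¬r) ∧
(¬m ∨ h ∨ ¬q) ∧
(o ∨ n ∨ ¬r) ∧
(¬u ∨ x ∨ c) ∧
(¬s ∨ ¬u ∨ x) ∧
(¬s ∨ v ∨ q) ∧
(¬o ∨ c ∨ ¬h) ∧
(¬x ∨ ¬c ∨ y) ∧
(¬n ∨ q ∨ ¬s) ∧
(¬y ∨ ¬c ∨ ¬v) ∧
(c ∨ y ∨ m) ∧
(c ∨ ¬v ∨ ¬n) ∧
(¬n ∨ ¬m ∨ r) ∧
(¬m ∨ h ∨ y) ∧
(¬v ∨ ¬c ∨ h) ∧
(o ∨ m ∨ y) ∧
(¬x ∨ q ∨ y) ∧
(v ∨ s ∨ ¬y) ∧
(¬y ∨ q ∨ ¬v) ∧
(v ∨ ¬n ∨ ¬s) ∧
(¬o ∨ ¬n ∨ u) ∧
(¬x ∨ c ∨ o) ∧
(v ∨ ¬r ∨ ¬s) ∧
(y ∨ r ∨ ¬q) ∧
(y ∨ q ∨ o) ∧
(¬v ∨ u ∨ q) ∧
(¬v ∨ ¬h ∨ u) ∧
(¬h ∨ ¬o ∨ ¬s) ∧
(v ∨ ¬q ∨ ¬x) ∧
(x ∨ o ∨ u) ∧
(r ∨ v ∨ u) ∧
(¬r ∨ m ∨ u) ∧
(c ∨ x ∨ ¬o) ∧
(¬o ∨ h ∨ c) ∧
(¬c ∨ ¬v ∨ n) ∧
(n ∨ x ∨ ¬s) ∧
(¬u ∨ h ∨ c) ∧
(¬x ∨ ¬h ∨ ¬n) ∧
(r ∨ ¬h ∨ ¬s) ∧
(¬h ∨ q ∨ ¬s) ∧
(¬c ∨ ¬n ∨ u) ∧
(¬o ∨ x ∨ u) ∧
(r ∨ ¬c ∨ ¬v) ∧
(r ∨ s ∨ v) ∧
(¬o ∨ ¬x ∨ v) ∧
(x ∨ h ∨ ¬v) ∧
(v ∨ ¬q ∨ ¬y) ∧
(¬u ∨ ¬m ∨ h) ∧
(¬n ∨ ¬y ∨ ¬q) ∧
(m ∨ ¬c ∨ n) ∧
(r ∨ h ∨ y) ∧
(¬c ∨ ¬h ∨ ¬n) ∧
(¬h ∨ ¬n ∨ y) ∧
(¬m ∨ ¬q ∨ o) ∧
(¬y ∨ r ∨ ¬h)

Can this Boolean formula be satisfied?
No

No, the formula is not satisfiable.

No assignment of truth values to the variables can make all 72 clauses true simultaneously.

The formula is UNSAT (unsatisfiable).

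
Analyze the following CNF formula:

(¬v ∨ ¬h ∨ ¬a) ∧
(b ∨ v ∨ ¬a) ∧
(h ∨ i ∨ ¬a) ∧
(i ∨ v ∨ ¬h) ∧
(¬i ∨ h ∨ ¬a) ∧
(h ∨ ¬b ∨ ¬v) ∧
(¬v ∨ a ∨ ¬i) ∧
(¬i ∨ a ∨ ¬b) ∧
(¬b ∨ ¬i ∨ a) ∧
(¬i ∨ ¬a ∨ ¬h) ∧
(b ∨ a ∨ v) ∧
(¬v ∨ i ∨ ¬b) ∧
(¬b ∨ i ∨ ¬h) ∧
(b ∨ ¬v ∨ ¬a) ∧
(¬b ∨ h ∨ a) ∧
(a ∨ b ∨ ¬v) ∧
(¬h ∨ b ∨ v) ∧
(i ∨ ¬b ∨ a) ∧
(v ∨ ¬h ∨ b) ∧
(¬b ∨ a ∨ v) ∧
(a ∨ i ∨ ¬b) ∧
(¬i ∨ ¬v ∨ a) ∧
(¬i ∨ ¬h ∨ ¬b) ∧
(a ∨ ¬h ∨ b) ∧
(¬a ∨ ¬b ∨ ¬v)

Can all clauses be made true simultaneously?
No

No, the formula is not satisfiable.

No assignment of truth values to the variables can make all 25 clauses true simultaneously.

The formula is UNSAT (unsatisfiable).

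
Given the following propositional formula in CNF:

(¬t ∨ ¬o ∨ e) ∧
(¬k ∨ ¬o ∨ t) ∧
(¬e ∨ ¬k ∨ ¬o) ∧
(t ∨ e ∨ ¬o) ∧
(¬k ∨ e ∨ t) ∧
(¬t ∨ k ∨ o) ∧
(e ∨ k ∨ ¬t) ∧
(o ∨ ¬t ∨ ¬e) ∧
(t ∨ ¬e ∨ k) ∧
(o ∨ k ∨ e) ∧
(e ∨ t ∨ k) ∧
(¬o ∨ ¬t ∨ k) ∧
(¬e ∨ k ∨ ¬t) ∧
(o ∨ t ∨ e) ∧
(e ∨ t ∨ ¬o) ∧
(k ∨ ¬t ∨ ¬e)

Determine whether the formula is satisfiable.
Yes

Yes, the formula is satisfiable.

One satisfying assignment is: e=False, o=False, k=True, t=True

Verification: With this assignment, all 16 clauses evaluate to true.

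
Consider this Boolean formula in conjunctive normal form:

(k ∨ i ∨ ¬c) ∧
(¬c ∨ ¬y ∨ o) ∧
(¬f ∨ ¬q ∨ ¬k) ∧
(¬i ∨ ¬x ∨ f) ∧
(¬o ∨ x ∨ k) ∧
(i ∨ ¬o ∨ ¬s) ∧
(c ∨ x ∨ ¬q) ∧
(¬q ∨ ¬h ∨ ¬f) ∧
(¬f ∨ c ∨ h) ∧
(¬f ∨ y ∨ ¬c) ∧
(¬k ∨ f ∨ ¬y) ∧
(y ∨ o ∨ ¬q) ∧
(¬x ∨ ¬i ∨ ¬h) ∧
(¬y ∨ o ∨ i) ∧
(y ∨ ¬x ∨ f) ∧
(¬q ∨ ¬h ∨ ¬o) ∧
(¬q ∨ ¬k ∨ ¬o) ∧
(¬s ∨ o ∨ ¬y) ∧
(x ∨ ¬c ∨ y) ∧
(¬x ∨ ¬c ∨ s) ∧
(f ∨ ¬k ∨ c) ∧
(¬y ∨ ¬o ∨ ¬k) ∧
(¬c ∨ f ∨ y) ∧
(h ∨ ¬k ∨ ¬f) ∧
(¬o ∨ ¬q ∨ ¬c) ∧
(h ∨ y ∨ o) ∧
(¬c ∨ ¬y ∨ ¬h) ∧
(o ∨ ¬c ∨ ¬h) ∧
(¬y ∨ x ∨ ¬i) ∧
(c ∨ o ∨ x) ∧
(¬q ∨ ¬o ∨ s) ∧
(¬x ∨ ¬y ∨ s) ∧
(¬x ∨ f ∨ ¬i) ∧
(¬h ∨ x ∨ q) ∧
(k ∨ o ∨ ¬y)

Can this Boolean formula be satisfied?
Yes

Yes, the formula is satisfiable.

One satisfying assignment is: h=True, q=False, i=False, f=True, y=False, o=True, c=False, k=False, x=True, s=False

Verification: With this assignment, all 35 clauses evaluate to true.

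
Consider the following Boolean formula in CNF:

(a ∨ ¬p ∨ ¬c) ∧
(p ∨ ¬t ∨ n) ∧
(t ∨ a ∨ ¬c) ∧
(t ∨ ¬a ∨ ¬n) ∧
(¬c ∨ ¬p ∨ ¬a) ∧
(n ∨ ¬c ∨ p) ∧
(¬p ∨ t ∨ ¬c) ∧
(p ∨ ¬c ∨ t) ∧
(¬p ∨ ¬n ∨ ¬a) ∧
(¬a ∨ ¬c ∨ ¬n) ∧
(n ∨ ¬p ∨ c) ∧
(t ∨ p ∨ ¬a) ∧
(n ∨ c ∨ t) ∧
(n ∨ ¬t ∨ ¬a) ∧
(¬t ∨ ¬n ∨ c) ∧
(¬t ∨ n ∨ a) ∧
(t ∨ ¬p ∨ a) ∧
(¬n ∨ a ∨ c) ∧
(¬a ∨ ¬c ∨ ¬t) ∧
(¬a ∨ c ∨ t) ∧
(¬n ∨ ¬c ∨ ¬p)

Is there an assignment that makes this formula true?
Yes

Yes, the formula is satisfiable.

One satisfying assignment is: t=True, n=True, c=True, a=False, p=False

Verification: With this assignment, all 21 clauses evaluate to true.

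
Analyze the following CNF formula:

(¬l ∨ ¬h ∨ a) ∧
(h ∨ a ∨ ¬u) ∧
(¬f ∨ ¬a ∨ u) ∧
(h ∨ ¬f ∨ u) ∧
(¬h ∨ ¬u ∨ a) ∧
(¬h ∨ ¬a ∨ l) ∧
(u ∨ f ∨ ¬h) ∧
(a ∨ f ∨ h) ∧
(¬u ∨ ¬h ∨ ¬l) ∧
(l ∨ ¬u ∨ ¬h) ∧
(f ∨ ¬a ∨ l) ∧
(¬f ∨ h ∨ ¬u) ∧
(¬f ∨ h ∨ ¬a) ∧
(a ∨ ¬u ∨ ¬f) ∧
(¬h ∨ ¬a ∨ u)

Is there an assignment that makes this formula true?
Yes

Yes, the formula is satisfiable.

One satisfying assignment is: a=True, u=False, f=False, h=False, l=True

Verification: With this assignment, all 15 clauses evaluate to true.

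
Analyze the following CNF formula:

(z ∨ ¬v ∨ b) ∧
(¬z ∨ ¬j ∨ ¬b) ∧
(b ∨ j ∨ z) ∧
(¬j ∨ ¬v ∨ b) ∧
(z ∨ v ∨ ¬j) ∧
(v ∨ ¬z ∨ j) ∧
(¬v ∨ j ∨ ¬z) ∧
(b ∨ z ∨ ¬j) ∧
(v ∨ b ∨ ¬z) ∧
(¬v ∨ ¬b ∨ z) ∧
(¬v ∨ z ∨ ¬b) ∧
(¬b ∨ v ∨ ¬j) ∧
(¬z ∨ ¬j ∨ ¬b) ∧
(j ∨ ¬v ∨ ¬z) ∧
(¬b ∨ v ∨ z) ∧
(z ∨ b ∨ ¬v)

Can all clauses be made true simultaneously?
No

No, the formula is not satisfiable.

No assignment of truth values to the variables can make all 16 clauses true simultaneously.

The formula is UNSAT (unsatisfiable).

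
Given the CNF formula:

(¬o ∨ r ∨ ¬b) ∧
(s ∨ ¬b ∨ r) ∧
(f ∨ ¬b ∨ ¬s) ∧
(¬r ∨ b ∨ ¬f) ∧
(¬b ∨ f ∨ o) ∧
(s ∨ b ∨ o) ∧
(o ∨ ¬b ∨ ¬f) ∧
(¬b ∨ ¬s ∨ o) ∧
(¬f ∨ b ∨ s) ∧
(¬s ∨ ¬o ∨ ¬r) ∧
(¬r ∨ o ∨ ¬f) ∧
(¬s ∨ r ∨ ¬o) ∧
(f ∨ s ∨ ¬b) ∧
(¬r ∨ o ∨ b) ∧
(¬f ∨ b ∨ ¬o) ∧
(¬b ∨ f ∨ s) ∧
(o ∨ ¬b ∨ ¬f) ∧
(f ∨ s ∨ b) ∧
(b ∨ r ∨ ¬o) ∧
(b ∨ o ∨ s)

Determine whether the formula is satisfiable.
Yes

Yes, the formula is satisfiable.

One satisfying assignment is: s=True, b=False, o=False, f=False, r=False

Verification: With this assignment, all 20 clauses evaluate to true.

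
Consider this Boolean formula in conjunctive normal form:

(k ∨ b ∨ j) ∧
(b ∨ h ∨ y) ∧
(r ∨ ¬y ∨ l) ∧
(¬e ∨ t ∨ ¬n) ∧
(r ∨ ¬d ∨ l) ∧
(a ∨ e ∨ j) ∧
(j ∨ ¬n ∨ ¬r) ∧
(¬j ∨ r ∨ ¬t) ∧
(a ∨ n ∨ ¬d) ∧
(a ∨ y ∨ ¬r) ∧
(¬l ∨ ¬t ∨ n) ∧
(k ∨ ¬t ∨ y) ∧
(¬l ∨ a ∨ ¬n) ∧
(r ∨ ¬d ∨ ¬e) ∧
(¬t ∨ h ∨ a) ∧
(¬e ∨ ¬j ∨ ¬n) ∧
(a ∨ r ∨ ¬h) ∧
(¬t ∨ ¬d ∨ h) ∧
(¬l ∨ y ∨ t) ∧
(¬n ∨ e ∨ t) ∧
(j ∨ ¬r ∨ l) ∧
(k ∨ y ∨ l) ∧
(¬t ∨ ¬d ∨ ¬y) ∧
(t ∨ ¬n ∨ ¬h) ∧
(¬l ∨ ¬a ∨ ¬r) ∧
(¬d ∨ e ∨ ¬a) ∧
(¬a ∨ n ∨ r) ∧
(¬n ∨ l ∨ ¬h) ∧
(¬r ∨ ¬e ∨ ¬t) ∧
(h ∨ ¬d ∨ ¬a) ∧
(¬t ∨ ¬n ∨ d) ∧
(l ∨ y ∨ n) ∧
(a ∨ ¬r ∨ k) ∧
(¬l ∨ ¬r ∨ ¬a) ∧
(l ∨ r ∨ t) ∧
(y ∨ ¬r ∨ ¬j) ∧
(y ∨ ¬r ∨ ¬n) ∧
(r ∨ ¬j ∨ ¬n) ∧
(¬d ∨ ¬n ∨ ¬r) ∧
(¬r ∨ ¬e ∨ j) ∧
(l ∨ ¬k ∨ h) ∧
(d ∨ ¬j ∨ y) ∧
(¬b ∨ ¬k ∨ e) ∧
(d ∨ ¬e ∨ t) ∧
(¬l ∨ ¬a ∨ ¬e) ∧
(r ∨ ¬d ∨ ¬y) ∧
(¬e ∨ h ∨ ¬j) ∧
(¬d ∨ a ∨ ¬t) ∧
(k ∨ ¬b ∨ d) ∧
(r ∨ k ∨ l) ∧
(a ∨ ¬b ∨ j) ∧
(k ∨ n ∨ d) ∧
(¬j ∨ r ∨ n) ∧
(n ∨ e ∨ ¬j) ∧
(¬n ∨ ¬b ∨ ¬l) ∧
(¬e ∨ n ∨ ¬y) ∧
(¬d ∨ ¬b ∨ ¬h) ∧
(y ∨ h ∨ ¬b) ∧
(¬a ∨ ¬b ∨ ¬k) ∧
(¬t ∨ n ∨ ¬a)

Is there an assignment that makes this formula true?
No

No, the formula is not satisfiable.

No assignment of truth values to the variables can make all 60 clauses true simultaneously.

The formula is UNSAT (unsatisfiable).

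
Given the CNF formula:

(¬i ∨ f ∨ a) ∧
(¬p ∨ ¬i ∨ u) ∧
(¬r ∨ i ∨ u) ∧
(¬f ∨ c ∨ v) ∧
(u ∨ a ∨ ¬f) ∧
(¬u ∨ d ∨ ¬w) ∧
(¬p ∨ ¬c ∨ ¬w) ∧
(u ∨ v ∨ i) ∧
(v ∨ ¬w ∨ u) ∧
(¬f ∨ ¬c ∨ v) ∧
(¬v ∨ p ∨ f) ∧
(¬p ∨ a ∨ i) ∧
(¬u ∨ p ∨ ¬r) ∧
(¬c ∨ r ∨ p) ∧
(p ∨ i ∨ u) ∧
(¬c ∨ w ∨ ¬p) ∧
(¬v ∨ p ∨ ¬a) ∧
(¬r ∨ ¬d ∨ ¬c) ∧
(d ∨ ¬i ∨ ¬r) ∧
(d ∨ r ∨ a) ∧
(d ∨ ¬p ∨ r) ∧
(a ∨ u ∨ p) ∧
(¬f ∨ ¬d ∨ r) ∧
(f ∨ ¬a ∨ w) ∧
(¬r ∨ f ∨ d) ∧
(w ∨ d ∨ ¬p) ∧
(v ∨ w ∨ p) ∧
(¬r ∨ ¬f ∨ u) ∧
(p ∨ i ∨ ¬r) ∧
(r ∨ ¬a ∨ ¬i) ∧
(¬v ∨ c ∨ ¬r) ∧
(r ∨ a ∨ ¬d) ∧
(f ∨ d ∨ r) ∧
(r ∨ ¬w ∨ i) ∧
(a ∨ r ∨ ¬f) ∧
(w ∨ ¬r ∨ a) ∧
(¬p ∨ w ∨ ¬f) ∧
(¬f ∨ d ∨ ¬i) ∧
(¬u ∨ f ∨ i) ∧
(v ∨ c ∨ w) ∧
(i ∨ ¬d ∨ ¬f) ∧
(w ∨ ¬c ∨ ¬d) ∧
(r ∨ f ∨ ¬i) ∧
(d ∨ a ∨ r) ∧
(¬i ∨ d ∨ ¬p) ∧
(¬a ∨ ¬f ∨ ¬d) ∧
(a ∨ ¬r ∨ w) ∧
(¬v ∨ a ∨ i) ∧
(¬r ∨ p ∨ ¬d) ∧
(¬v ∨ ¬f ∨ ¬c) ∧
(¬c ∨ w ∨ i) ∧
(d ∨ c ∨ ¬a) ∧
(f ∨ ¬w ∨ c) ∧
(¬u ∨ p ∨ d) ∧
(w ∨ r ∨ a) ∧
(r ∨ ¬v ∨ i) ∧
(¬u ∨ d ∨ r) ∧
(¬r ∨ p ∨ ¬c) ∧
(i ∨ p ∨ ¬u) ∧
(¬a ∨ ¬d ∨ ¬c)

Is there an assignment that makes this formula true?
No

No, the formula is not satisfiable.

No assignment of truth values to the variables can make all 60 clauses true simultaneously.

The formula is UNSAT (unsatisfiable).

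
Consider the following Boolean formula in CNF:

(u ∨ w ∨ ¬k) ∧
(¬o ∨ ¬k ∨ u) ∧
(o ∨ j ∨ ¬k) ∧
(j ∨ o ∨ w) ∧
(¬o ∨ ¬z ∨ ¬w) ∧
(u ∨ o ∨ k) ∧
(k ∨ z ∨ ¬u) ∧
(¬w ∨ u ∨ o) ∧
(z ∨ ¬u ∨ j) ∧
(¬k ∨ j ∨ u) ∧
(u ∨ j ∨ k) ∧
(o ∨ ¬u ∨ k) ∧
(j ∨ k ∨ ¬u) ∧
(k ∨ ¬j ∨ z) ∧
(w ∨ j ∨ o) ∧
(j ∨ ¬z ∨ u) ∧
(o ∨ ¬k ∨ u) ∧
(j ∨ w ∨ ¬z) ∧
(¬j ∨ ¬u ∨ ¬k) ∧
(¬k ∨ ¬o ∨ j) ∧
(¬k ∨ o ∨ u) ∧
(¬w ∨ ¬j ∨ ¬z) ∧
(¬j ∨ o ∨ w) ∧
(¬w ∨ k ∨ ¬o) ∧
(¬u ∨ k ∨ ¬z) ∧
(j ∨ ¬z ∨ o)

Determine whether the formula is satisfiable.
Yes

Yes, the formula is satisfiable.

One satisfying assignment is: j=True, k=False, z=True, o=True, w=False, u=False

Verification: With this assignment, all 26 clauses evaluate to true.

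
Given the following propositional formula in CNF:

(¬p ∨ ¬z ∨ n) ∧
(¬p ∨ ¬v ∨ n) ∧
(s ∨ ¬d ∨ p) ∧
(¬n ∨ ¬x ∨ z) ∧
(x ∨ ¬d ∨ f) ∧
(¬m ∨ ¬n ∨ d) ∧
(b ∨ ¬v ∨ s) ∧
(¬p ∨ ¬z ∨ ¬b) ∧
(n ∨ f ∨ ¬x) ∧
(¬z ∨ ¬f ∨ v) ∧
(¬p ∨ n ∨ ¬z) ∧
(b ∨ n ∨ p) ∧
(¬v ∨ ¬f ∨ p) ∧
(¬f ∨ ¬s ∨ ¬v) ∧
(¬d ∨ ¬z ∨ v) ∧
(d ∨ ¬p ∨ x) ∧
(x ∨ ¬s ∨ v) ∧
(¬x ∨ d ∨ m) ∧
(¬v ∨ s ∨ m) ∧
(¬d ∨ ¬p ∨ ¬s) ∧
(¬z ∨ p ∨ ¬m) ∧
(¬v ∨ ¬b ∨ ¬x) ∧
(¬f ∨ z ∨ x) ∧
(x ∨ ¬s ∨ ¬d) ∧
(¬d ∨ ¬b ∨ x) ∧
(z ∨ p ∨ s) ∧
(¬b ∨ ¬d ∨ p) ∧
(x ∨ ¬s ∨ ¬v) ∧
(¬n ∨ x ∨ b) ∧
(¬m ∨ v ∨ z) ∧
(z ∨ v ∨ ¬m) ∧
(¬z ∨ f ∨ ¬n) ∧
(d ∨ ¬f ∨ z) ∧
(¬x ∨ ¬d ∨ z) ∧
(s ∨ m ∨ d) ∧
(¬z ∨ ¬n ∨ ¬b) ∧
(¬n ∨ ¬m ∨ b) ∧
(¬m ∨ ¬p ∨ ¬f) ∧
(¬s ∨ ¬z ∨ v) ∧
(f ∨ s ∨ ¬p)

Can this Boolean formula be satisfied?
No

No, the formula is not satisfiable.

No assignment of truth values to the variables can make all 40 clauses true simultaneously.

The formula is UNSAT (unsatisfiable).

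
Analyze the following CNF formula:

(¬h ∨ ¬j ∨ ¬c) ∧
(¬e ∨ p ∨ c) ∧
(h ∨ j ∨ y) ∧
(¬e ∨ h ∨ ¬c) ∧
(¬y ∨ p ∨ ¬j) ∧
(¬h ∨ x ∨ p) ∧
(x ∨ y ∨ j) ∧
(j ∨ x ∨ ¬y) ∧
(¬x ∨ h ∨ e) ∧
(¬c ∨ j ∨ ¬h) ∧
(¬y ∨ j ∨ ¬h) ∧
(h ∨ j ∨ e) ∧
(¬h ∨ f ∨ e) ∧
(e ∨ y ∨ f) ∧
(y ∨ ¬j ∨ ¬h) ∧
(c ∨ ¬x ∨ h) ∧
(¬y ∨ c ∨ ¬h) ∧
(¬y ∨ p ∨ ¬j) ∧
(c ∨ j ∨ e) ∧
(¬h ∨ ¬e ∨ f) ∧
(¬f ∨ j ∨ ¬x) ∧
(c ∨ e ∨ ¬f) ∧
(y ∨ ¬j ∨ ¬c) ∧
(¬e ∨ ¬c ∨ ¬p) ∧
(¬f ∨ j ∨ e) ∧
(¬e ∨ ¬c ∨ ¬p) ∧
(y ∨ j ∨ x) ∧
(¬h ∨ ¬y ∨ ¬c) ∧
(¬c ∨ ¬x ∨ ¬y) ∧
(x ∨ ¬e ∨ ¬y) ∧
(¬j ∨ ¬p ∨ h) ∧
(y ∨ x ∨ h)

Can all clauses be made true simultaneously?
No

No, the formula is not satisfiable.

No assignment of truth values to the variables can make all 32 clauses true simultaneously.

The formula is UNSAT (unsatisfiable).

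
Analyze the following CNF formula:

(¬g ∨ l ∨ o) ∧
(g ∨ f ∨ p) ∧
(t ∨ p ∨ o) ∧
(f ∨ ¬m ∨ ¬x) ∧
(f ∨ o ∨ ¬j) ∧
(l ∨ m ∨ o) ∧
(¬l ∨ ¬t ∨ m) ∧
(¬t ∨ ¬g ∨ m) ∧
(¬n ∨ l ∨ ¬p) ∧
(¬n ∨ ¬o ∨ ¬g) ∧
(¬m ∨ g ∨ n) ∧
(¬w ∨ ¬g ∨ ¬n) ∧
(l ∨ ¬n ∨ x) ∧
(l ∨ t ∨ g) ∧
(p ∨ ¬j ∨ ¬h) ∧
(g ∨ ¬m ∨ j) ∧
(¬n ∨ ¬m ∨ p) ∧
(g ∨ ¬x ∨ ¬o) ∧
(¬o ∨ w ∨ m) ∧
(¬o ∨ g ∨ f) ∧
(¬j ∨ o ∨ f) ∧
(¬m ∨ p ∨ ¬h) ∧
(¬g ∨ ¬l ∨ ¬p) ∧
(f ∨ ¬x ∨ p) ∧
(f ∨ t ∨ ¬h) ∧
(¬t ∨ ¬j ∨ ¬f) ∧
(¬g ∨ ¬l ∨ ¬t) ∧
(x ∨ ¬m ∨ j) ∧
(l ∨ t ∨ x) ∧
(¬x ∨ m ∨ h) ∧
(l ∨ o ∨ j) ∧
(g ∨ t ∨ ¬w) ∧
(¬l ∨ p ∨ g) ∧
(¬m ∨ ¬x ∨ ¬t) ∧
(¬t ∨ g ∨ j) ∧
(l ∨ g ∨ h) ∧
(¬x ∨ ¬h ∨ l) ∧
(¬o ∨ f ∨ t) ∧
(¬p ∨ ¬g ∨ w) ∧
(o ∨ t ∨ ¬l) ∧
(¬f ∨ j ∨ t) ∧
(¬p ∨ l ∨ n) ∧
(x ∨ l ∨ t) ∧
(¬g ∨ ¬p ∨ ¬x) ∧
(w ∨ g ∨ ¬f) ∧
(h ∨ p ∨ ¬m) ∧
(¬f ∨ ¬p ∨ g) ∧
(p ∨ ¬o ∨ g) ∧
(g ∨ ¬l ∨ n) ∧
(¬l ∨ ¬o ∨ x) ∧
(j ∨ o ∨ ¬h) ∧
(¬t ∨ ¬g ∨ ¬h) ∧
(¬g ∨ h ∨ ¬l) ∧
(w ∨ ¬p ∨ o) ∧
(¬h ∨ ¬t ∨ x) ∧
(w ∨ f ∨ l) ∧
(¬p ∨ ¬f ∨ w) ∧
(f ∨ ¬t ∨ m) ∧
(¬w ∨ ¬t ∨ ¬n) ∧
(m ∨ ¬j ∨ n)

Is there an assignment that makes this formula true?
No

No, the formula is not satisfiable.

No assignment of truth values to the variables can make all 60 clauses true simultaneously.

The formula is UNSAT (unsatisfiable).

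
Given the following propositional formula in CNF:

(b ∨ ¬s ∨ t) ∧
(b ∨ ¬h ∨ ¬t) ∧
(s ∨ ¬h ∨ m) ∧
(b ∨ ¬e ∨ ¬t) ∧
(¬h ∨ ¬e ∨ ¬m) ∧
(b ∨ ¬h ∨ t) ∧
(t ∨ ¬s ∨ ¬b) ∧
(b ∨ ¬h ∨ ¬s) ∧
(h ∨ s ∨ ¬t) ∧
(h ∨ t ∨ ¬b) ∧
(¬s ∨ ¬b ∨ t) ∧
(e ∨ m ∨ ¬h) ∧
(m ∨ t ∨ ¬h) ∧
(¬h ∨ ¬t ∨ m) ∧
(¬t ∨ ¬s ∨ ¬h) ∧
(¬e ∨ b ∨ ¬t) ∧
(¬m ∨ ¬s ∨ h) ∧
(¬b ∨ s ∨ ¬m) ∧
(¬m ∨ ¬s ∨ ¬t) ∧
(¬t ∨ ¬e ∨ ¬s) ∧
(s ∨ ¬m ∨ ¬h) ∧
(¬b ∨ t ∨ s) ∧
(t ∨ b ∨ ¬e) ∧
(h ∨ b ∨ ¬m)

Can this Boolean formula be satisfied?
Yes

Yes, the formula is satisfiable.

One satisfying assignment is: t=False, e=False, m=False, s=False, h=False, b=False

Verification: With this assignment, all 24 clauses evaluate to true.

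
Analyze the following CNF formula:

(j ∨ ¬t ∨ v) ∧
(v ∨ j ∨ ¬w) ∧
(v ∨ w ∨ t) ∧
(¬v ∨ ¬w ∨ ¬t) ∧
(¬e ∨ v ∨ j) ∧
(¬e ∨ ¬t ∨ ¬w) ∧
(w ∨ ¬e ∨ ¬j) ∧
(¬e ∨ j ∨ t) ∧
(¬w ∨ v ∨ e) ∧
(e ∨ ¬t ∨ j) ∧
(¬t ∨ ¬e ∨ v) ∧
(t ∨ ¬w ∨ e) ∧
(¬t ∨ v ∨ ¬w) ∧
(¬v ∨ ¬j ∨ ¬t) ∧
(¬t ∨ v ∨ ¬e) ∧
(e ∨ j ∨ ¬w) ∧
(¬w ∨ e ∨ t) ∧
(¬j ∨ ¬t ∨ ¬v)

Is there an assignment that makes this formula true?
Yes

Yes, the formula is satisfiable.

One satisfying assignment is: e=False, w=False, v=False, j=True, t=True

Verification: With this assignment, all 18 clauses evaluate to true.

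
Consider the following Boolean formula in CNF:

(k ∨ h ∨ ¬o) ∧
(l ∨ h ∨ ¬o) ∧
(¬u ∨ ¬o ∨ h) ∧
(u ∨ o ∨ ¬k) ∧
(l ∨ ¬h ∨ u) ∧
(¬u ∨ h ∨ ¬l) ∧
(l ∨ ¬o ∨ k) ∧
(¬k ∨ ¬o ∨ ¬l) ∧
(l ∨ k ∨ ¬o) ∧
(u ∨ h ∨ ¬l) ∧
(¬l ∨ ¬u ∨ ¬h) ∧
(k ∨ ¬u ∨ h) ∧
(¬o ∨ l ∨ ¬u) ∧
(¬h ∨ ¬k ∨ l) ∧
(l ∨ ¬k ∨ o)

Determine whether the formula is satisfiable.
Yes

Yes, the formula is satisfiable.

One satisfying assignment is: u=False, h=False, l=False, k=False, o=False

Verification: With this assignment, all 15 clauses evaluate to true.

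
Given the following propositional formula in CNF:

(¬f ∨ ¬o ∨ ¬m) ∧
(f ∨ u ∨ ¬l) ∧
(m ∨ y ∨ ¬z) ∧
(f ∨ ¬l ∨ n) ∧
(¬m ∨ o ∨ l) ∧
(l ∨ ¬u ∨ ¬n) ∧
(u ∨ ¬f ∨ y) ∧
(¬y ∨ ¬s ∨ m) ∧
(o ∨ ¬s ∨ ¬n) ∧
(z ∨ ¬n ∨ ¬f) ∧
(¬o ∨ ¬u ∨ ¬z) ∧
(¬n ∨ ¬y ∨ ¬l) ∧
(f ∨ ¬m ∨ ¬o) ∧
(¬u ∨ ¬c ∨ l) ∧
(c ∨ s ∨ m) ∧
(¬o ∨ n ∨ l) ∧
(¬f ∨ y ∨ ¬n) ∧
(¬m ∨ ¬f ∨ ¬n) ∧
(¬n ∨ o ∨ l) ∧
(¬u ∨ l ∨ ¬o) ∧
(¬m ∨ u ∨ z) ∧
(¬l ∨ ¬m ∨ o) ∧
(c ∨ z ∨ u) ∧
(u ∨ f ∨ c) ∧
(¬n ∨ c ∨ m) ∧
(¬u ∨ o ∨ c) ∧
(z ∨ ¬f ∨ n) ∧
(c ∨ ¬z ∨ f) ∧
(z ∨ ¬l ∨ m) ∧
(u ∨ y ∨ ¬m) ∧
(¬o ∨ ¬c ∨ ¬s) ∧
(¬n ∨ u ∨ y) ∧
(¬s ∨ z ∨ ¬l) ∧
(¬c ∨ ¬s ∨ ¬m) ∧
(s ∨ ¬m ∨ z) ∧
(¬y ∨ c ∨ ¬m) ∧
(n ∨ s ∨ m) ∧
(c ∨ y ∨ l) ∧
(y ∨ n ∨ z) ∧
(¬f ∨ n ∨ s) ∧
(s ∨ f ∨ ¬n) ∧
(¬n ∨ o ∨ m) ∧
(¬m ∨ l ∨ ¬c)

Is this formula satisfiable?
Yes

Yes, the formula is satisfiable.

One satisfying assignment is: c=True, l=False, z=True, o=True, y=True, m=False, u=False, s=False, f=True, n=True

Verification: With this assignment, all 43 clauses evaluate to true.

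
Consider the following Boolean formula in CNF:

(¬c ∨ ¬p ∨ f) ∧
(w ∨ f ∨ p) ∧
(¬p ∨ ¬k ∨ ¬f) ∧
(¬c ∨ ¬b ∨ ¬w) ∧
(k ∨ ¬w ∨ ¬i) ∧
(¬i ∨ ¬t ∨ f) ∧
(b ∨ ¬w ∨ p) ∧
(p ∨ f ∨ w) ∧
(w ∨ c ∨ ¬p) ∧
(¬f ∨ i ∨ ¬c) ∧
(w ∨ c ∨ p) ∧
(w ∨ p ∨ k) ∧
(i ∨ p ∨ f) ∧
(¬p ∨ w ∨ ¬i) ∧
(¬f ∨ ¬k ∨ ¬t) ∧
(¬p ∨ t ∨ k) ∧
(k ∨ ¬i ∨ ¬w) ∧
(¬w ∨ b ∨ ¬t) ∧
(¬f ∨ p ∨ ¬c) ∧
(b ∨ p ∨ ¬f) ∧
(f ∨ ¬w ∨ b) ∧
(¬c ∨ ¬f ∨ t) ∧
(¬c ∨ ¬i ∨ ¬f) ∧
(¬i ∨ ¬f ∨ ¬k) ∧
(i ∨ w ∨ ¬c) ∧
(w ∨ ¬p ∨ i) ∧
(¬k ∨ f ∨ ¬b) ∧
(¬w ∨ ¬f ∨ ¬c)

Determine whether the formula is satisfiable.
Yes

Yes, the formula is satisfiable.

One satisfying assignment is: b=True, p=False, c=False, k=True, w=True, f=True, t=False, i=False

Verification: With this assignment, all 28 clauses evaluate to true.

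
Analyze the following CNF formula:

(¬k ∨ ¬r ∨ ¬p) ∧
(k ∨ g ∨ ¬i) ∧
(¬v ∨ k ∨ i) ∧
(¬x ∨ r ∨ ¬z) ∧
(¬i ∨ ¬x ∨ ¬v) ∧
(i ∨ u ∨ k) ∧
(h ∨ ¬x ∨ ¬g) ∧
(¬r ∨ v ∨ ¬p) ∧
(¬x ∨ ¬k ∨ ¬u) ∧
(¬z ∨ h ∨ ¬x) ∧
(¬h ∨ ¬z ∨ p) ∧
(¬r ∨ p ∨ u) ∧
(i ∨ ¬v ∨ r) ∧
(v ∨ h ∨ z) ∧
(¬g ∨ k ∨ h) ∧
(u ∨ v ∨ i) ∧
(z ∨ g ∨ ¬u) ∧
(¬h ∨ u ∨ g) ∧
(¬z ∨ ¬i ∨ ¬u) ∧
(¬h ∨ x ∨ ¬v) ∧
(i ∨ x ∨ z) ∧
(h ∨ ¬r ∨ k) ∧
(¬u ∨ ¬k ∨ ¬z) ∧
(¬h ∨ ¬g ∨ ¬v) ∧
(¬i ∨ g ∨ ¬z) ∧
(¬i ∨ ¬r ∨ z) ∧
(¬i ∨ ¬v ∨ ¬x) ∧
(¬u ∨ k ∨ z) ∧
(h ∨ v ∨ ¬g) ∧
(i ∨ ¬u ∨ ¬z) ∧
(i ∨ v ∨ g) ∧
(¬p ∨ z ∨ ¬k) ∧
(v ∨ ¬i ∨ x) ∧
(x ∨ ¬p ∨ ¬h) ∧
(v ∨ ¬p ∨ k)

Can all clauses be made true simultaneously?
Yes

Yes, the formula is satisfiable.

One satisfying assignment is: i=True, v=True, k=True, h=False, x=False, z=False, p=False, g=False, r=False, u=False

Verification: With this assignment, all 35 clauses evaluate to true.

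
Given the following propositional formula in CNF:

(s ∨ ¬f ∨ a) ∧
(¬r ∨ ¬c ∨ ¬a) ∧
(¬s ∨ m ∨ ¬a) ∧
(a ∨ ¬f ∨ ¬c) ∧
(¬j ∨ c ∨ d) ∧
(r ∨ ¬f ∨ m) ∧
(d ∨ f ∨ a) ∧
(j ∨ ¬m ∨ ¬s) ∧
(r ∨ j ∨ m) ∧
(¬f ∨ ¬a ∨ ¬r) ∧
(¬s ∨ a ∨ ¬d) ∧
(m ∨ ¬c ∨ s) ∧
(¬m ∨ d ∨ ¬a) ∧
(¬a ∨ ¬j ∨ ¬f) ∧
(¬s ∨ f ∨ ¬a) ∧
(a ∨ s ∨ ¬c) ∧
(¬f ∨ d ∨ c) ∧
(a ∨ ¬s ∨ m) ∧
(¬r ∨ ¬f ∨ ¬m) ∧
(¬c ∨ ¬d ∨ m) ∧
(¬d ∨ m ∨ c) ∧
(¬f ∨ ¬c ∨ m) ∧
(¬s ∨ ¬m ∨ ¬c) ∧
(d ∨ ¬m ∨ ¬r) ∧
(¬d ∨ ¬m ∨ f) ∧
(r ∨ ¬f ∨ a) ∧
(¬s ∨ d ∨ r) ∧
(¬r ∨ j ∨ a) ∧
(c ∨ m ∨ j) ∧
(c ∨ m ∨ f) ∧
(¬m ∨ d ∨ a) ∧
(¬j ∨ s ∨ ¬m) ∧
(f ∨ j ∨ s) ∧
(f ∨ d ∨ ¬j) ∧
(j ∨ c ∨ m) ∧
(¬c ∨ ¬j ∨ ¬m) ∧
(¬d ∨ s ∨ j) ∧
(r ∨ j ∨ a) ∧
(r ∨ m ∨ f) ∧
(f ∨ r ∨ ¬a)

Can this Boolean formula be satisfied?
No

No, the formula is not satisfiable.

No assignment of truth values to the variables can make all 40 clauses true simultaneously.

The formula is UNSAT (unsatisfiable).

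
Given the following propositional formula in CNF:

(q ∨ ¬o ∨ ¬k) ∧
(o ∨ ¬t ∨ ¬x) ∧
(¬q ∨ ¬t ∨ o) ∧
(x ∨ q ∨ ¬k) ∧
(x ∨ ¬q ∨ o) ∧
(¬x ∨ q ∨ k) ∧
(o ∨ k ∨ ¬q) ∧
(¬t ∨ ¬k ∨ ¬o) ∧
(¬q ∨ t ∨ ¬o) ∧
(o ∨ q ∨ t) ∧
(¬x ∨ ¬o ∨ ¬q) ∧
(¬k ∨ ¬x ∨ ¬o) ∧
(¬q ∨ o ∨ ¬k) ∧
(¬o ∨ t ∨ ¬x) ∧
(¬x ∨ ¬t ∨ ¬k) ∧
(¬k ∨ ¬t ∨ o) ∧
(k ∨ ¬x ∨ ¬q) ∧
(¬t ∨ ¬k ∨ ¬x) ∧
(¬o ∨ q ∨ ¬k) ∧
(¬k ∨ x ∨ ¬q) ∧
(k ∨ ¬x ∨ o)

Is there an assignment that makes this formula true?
Yes

Yes, the formula is satisfiable.

One satisfying assignment is: t=True, k=False, x=False, q=False, o=False

Verification: With this assignment, all 21 clauses evaluate to true.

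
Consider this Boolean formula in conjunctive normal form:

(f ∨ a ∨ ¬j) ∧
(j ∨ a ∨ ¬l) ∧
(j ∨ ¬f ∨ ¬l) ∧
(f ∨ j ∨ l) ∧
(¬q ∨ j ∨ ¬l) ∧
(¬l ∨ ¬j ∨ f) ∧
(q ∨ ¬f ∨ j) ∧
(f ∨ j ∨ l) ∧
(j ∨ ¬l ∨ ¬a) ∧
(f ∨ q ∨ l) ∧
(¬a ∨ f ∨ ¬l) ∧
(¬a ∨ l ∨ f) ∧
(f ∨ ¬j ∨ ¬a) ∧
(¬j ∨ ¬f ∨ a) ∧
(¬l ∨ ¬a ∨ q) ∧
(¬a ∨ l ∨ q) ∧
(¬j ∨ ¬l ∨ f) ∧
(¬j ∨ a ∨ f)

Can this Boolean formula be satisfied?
Yes

Yes, the formula is satisfiable.

One satisfying assignment is: a=False, j=False, q=True, l=False, f=True

Verification: With this assignment, all 18 clauses evaluate to true.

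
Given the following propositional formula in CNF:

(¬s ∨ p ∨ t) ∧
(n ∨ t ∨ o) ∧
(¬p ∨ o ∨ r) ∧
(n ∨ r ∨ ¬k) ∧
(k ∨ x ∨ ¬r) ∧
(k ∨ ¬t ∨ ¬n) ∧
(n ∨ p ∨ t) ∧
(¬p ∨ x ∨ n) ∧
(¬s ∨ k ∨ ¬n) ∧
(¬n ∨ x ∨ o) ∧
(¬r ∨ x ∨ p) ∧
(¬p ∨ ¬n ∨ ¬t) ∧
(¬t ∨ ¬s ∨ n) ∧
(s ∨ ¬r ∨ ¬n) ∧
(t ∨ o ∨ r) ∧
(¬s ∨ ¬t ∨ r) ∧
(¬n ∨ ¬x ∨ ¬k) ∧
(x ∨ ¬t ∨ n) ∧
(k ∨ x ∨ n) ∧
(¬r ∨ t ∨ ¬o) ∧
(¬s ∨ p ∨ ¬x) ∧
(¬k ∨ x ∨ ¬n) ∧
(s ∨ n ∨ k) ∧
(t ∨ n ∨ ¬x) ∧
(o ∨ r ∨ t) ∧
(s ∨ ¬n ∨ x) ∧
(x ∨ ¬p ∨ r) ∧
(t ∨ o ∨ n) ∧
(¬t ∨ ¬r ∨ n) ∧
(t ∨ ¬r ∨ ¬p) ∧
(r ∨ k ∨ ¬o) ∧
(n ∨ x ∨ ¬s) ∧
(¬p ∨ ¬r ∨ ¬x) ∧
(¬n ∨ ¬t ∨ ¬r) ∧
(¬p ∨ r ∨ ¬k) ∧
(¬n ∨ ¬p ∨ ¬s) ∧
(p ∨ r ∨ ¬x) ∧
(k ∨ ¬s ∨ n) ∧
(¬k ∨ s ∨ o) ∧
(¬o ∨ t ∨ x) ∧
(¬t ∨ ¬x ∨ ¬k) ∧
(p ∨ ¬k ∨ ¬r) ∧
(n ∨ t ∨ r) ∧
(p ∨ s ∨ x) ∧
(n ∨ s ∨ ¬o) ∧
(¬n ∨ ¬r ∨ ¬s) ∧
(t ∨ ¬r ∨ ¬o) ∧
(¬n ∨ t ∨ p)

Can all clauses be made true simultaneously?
No

No, the formula is not satisfiable.

No assignment of truth values to the variables can make all 48 clauses true simultaneously.

The formula is UNSAT (unsatisfiable).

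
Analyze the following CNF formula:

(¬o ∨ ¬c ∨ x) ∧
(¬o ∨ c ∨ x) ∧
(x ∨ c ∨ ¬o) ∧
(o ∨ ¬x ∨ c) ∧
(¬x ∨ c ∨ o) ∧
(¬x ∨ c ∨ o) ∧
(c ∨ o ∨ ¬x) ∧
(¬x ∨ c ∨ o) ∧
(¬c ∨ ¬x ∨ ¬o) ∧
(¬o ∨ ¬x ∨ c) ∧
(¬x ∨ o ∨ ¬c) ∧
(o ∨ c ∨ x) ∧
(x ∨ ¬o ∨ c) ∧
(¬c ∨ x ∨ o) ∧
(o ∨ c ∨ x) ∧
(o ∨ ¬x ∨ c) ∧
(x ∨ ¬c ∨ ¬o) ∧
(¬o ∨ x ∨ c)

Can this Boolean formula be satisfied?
No

No, the formula is not satisfiable.

No assignment of truth values to the variables can make all 18 clauses true simultaneously.

The formula is UNSAT (unsatisfiable).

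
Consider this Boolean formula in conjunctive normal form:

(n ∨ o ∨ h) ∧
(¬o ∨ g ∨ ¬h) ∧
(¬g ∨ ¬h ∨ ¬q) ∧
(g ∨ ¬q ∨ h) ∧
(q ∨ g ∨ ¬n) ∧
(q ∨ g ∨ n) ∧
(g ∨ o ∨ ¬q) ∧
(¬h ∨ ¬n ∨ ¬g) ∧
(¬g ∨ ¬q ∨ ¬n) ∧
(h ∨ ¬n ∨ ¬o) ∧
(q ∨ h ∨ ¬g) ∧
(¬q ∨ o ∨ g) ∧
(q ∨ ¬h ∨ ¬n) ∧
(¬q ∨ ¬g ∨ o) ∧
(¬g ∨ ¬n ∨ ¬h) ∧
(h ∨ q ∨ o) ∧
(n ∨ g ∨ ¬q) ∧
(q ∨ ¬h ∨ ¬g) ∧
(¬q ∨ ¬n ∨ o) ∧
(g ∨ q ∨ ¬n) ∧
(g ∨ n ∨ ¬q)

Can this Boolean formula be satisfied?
Yes

Yes, the formula is satisfiable.

One satisfying assignment is: o=True, n=False, q=True, h=False, g=True

Verification: With this assignment, all 21 clauses evaluate to true.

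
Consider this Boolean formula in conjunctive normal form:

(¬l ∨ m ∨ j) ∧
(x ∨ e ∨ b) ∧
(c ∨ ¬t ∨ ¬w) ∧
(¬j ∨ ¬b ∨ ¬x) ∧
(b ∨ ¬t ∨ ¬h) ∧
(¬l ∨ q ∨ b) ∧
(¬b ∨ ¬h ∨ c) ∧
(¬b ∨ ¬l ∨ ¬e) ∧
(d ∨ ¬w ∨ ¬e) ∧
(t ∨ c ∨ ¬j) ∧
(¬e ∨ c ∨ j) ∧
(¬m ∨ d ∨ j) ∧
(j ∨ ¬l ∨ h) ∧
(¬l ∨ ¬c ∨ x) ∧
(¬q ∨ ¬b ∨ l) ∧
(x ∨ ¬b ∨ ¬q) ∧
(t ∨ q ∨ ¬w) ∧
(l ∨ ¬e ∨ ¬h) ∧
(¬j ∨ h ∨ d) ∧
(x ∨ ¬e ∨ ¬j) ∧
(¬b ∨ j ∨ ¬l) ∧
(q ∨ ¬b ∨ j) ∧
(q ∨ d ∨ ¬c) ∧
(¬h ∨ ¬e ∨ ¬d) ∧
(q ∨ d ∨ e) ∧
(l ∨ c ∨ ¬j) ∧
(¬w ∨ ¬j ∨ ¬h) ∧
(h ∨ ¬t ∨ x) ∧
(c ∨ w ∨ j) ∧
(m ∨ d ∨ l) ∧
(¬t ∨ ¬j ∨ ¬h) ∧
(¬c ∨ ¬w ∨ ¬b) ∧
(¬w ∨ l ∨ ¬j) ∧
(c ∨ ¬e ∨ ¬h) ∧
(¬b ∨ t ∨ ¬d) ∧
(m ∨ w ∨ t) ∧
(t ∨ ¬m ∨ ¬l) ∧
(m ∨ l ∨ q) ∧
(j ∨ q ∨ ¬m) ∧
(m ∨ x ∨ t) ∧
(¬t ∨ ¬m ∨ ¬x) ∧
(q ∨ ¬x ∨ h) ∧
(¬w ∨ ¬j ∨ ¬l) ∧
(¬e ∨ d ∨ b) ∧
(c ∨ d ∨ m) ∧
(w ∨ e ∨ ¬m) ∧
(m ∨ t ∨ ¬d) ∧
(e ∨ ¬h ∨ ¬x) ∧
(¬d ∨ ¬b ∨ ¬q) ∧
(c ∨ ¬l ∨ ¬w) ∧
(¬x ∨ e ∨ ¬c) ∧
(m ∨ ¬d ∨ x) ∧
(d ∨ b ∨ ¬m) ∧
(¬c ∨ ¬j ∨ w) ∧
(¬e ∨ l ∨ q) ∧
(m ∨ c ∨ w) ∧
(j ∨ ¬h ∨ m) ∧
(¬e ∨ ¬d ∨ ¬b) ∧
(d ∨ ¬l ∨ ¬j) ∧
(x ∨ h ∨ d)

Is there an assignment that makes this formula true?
Yes

Yes, the formula is satisfiable.

One satisfying assignment is: h=False, b=False, d=True, j=False, l=False, e=False, m=True, t=False, q=True, x=True, w=True, c=False

Verification: With this assignment, all 60 clauses evaluate to true.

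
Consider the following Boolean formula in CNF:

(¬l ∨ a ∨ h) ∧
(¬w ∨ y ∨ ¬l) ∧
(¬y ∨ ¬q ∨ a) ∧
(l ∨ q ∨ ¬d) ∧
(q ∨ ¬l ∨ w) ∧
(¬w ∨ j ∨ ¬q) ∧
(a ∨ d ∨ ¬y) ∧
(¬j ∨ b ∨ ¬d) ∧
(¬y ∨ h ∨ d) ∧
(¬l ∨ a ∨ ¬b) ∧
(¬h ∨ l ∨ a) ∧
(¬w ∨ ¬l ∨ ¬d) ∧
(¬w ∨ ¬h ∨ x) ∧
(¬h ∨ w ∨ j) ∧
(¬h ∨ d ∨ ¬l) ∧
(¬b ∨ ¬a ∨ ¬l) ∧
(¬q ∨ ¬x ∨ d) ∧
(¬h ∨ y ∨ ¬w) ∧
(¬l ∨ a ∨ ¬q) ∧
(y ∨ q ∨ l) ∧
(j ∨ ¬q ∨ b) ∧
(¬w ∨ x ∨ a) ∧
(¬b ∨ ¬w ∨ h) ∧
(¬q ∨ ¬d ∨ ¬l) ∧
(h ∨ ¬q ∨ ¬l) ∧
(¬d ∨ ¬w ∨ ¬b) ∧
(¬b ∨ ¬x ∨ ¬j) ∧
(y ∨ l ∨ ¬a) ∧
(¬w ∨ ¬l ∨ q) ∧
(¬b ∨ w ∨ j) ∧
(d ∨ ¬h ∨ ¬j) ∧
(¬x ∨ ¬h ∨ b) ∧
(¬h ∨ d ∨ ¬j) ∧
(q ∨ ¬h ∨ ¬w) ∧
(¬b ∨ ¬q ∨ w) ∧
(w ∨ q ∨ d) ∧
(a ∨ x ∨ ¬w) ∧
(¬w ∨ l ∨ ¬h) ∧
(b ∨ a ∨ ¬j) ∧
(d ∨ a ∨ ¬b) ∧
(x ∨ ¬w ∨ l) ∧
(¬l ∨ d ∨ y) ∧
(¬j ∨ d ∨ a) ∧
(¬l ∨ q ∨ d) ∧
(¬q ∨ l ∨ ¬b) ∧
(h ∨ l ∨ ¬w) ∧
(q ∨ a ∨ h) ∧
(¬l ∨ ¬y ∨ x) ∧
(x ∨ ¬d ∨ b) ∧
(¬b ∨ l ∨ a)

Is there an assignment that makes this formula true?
No

No, the formula is not satisfiable.

No assignment of truth values to the variables can make all 50 clauses true simultaneously.

The formula is UNSAT (unsatisfiable).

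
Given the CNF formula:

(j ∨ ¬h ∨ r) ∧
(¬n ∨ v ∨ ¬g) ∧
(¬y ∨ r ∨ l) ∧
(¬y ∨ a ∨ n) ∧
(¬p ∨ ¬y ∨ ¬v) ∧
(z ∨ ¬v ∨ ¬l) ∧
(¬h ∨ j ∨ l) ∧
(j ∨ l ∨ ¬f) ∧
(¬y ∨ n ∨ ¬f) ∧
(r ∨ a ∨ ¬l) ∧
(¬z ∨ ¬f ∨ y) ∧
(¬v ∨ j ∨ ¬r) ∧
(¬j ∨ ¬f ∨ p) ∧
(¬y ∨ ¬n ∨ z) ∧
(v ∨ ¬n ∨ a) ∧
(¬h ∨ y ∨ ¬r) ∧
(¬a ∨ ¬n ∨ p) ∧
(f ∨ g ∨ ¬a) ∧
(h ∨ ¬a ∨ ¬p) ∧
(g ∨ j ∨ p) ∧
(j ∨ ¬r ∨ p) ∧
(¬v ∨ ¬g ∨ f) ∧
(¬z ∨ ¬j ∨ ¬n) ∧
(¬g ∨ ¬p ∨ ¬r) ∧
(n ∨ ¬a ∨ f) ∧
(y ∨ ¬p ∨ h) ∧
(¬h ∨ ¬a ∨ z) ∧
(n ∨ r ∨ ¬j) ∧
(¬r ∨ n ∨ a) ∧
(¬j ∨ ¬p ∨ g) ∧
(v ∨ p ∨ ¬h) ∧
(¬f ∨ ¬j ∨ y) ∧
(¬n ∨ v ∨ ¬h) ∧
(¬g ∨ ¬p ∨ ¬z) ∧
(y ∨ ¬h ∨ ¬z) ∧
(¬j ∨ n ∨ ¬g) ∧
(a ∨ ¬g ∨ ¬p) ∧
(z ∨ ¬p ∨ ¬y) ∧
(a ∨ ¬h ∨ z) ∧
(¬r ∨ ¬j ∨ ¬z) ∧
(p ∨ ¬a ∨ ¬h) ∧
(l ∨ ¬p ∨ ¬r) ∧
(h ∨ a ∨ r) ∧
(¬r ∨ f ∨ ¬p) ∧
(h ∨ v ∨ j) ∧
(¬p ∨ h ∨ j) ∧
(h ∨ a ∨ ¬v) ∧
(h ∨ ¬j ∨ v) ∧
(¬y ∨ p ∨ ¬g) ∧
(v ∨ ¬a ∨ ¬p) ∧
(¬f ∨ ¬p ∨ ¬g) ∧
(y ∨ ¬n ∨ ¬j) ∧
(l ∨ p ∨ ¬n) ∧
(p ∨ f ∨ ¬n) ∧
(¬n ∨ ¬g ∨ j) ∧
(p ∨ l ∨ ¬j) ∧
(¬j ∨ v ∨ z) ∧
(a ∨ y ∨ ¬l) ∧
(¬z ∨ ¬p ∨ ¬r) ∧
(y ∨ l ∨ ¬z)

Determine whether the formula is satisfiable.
No

No, the formula is not satisfiable.

No assignment of truth values to the variables can make all 60 clauses true simultaneously.

The formula is UNSAT (unsatisfiable).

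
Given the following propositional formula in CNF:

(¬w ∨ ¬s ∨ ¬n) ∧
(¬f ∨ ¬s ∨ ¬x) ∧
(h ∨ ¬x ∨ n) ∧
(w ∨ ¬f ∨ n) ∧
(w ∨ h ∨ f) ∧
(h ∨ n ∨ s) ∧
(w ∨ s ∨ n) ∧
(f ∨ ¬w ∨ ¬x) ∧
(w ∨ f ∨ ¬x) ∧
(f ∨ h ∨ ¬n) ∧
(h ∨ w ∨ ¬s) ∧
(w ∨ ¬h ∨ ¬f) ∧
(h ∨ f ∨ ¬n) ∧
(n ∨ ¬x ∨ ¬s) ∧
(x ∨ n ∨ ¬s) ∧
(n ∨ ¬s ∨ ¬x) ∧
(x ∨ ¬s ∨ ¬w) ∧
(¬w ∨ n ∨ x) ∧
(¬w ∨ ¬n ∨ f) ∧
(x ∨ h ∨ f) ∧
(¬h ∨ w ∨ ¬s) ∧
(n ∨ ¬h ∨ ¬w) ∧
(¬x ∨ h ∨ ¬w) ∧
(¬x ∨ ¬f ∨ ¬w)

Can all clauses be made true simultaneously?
Yes

Yes, the formula is satisfiable.

One satisfying assignment is: s=False, h=False, w=False, n=True, x=False, f=True

Verification: With this assignment, all 24 clauses evaluate to true.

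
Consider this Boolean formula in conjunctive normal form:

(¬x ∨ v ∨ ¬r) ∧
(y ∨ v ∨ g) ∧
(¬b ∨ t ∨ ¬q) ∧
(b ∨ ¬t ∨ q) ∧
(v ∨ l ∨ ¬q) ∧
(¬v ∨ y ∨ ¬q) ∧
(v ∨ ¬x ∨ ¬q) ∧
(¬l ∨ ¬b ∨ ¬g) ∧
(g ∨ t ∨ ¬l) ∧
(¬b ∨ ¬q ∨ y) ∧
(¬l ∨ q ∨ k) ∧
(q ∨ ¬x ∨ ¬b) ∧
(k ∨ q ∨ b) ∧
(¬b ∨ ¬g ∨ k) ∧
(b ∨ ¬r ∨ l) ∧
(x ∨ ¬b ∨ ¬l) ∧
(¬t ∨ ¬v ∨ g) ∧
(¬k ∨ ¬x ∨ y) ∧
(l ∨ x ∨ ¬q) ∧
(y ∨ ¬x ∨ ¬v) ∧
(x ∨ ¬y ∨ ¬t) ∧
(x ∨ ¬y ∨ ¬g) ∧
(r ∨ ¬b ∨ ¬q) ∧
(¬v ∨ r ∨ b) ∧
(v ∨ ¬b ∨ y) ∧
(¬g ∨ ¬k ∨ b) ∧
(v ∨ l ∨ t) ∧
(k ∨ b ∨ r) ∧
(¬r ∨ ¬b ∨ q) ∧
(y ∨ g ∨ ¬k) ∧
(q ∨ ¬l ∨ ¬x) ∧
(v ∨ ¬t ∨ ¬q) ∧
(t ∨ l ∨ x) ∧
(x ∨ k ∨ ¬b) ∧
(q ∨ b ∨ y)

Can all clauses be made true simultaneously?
Yes

Yes, the formula is satisfiable.

One satisfying assignment is: q=True, x=False, b=False, l=True, v=False, y=False, k=False, t=False, g=True, r=True

Verification: With this assignment, all 35 clauses evaluate to true.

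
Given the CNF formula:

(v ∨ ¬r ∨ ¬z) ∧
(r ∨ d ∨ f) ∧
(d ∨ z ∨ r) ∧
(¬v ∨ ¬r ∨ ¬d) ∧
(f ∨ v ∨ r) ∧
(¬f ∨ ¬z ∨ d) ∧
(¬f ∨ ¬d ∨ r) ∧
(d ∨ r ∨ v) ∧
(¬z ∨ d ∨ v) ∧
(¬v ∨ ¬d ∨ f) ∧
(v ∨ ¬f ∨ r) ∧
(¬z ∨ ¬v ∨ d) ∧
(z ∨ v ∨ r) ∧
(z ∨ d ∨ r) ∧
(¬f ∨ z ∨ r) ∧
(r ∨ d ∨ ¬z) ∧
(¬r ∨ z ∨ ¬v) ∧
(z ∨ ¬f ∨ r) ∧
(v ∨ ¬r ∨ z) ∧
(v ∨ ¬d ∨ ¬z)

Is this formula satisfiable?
No

No, the formula is not satisfiable.

No assignment of truth values to the variables can make all 20 clauses true simultaneously.

The formula is UNSAT (unsatisfiable).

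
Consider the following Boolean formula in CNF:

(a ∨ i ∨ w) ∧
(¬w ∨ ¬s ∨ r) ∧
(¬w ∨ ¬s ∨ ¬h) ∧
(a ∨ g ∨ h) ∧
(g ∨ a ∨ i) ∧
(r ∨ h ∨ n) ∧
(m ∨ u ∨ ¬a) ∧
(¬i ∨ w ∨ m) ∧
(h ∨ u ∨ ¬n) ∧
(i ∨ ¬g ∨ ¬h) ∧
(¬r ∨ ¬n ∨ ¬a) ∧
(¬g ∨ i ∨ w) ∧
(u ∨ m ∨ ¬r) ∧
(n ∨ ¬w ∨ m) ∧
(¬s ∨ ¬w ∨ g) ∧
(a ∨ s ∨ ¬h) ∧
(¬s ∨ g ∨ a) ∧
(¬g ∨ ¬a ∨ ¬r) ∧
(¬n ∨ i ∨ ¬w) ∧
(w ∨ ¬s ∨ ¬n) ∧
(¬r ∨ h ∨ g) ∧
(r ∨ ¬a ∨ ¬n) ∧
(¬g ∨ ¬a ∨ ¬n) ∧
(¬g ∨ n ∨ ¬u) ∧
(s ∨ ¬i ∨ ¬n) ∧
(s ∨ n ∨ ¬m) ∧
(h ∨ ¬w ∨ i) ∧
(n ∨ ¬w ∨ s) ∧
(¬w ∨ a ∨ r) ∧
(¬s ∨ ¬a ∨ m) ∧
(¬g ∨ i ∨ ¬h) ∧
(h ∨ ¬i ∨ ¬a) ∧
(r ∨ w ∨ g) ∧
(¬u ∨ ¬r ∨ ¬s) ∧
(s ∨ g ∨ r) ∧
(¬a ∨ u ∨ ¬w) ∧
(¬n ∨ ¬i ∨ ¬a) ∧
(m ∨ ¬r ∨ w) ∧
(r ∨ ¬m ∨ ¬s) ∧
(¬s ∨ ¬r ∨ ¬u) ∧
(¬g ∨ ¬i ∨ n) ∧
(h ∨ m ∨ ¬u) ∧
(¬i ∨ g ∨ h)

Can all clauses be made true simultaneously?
Yes

Yes, the formula is satisfiable.

One satisfying assignment is: g=False, s=True, a=True, i=True, u=False, r=True, h=True, m=True, w=False, n=False

Verification: With this assignment, all 43 clauses evaluate to true.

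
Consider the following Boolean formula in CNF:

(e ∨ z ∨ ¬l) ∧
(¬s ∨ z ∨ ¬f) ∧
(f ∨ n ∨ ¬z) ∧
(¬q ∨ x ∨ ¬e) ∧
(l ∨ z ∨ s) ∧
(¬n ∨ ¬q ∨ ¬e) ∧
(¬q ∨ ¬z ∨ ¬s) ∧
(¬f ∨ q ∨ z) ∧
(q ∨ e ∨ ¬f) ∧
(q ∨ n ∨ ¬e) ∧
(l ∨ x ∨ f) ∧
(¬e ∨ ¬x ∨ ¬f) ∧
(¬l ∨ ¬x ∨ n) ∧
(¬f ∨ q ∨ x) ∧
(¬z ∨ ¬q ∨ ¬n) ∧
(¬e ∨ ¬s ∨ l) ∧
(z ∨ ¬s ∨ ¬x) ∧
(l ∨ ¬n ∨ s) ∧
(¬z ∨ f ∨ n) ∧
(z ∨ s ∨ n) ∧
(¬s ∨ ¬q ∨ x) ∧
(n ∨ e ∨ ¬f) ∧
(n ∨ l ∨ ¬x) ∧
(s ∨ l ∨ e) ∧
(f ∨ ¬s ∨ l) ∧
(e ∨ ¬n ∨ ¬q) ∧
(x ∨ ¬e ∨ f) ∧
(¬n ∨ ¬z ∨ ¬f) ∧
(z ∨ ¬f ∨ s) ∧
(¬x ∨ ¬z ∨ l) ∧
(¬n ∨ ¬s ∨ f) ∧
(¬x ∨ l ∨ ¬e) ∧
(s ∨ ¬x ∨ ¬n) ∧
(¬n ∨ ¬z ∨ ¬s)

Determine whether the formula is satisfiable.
Yes

Yes, the formula is satisfiable.

One satisfying assignment is: s=False, z=True, q=False, l=True, x=False, f=False, n=True, e=False

Verification: With this assignment, all 34 clauses evaluate to true.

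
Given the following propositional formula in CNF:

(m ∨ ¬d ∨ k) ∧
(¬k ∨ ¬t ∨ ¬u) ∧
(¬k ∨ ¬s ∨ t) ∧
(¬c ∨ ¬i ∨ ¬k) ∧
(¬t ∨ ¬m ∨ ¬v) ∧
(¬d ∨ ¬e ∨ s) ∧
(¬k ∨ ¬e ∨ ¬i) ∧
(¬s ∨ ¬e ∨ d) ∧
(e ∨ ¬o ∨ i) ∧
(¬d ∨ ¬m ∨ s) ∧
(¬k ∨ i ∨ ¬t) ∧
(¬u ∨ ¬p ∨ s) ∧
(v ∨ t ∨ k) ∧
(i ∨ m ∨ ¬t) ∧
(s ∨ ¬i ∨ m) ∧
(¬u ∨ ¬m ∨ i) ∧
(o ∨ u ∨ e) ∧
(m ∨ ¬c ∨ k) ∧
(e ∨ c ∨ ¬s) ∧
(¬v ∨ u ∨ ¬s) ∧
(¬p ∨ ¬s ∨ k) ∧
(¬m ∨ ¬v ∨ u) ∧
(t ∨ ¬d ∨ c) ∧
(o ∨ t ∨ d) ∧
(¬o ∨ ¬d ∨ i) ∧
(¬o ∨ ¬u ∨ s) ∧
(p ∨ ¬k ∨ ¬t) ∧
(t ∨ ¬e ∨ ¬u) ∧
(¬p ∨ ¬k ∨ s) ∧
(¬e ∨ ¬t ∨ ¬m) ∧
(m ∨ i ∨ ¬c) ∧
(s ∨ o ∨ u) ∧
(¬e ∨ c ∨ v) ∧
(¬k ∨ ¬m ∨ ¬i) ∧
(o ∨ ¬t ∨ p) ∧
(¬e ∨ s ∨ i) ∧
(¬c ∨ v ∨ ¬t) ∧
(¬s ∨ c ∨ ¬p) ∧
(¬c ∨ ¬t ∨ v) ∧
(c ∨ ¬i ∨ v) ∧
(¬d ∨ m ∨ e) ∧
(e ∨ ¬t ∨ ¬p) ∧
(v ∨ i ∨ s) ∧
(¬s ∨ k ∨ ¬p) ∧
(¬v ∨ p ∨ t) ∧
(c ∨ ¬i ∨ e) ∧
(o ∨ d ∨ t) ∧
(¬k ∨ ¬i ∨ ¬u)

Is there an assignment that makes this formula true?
No

No, the formula is not satisfiable.

No assignment of truth values to the variables can make all 48 clauses true simultaneously.

The formula is UNSAT (unsatisfiable).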